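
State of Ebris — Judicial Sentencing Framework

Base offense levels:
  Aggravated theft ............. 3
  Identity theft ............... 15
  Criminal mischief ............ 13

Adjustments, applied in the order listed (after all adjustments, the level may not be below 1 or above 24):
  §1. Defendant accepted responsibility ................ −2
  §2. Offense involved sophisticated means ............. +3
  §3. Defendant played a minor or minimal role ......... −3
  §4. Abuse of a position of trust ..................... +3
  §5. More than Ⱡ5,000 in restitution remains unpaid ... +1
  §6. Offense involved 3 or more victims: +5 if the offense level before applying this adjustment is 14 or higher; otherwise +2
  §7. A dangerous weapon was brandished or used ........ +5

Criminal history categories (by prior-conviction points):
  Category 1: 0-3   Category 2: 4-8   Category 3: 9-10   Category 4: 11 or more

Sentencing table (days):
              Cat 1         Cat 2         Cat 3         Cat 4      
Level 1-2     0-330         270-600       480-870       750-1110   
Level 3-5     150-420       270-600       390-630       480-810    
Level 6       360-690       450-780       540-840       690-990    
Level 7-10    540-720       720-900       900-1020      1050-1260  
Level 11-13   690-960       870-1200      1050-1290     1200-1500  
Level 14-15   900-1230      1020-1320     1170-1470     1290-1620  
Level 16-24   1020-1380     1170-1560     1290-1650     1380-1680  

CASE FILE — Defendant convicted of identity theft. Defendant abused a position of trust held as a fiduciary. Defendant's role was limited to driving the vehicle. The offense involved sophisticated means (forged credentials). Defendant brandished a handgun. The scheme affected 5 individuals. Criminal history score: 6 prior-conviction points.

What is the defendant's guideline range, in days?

1170-1560 days

Base offense level for identity theft: 15.
§1 does not apply.
§2 applies: 15 + 3 = 18.
§3 applies: 18 − 3 = 15.
§4 applies: 15 + 3 = 18.
§6 applies (level before this adjustment is 18 ≥ 14, so +5): 18 + 5 = 23.
§7 applies: 23 + 5 = 28.
Level 28 exceeds the maximum of 24; capped at 24.
Final offense level: 24.
Criminal history: 6 prior points → Category 2 (4-8).
Level 24 falls in the 16-24 band.
Grid: Level 16-24 × Category 2 = 1170-1560 days.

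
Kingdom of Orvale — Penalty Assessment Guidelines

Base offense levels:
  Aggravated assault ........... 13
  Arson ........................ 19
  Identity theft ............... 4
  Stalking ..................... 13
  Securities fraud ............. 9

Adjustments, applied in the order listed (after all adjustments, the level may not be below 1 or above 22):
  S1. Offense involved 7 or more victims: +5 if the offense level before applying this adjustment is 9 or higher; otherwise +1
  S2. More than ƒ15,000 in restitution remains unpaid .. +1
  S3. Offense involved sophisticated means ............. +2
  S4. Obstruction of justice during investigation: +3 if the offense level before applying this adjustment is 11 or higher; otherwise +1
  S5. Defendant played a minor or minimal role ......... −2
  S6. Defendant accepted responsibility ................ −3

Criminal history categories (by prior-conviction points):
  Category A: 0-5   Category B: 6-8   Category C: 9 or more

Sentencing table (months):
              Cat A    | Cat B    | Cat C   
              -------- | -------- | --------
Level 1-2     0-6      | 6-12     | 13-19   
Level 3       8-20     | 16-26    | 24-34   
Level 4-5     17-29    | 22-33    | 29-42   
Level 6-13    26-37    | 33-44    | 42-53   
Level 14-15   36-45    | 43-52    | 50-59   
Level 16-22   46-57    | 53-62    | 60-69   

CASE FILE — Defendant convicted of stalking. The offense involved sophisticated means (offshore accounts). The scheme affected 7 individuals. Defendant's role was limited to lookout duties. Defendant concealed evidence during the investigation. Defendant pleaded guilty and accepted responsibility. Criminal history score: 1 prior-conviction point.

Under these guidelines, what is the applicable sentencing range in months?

Base offense level for stalking: 13.
S1 applies (level before this adjustment is 13 ≥ 9, so +5): 13 + 5 = 18.
S3 applies: 18 + 2 = 20.
S4 applies (level before this adjustment is 20 ≥ 11, so +3): 20 + 3 = 23.
S5 applies: 23 − 2 = 21.
S6 applies: 21 − 3 = 18.
Final offense level: 18.
Criminal history: 1 prior point → Category A (0-5).
Level 18 falls in the 16-22 band.
Grid: Level 16-22 × Category A = 46-57 months.

46-57 months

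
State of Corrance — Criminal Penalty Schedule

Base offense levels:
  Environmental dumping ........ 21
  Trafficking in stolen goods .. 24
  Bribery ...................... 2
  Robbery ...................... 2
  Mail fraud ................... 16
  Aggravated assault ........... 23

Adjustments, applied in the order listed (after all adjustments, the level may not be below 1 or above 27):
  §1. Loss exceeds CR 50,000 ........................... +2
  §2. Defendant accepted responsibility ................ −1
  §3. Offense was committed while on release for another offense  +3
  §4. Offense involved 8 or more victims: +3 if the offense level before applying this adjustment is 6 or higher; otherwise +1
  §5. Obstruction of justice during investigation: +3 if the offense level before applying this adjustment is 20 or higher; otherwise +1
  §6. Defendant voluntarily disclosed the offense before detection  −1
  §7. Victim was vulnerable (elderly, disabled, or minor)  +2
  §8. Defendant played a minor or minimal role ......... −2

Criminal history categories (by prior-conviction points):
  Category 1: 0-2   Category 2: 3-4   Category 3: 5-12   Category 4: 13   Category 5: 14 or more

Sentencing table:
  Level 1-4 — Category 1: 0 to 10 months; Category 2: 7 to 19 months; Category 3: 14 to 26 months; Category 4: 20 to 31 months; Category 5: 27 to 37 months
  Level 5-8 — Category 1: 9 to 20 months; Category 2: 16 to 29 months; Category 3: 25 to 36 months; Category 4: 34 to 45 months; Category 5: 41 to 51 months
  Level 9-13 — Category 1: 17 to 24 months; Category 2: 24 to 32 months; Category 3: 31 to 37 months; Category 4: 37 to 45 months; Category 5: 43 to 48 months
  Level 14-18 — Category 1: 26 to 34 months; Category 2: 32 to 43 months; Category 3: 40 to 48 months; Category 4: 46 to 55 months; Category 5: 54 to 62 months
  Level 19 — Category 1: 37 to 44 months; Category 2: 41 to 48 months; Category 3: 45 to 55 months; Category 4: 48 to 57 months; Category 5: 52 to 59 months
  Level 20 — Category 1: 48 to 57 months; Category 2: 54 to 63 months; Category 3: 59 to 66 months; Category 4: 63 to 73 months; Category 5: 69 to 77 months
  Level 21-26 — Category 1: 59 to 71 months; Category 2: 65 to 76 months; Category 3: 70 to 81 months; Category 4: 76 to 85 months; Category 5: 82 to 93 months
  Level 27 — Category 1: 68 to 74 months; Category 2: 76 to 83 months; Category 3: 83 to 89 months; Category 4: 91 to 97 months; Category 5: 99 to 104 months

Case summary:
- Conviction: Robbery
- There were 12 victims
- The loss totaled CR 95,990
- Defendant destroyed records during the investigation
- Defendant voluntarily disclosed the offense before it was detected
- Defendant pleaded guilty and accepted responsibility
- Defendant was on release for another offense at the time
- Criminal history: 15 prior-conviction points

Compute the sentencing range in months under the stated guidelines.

43-48 months

Base offense level for robbery: 2.
§1 applies: 2 + 2 = 4.
§2 applies: 4 − 1 = 3.
§3 applies: 3 + 3 = 6.
§4 applies (level before this adjustment is 6 ≥ 6, so +3): 6 + 3 = 9.
§5 applies (level before this adjustment is 9 < 20, so +1): 9 + 1 = 10.
§6 applies: 10 − 1 = 9.
§7 does not apply.
Final offense level: 9.
Criminal history: 15 prior points → Category 5 (14+).
Level 9 falls in the 9-13 band.
Grid: Level 9-13 × Category 5 = 43-48 months.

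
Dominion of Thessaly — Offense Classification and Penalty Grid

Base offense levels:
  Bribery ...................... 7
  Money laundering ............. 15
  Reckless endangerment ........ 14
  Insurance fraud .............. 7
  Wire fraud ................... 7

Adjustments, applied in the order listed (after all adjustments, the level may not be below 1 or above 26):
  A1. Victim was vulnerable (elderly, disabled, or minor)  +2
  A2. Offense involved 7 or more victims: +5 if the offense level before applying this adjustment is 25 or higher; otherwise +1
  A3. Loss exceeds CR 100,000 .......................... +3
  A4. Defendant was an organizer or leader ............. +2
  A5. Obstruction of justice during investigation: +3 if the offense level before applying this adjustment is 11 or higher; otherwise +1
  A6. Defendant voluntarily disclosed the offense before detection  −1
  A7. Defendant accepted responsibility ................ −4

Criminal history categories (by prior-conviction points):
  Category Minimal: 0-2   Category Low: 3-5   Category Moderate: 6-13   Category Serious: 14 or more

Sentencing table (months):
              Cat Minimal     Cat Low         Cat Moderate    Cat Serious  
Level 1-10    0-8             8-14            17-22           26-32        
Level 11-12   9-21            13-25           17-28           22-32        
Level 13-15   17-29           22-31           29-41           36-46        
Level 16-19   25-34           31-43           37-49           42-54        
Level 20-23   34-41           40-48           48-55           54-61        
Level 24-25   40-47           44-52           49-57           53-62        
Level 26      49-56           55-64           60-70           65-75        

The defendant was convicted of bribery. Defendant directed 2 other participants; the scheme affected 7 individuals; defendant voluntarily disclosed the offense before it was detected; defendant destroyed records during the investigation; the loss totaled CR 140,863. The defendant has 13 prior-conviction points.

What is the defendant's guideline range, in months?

Base offense level for bribery: 7.
A2 applies (level before this adjustment is 7 < 25, so +1): 7 + 1 = 8.
A3 applies: 8 + 3 = 11.
A4 applies: 11 + 2 = 13.
A5 applies (level before this adjustment is 13 ≥ 11, so +3): 13 + 3 = 16.
A6 applies: 16 − 1 = 15.
A7 does not apply.
Final offense level: 15.
Criminal history: 13 prior points → Category Moderate (6-13).
Level 15 falls in the 13-15 band.
Grid: Level 13-15 × Category Moderate = 29-41 months.

29-41 months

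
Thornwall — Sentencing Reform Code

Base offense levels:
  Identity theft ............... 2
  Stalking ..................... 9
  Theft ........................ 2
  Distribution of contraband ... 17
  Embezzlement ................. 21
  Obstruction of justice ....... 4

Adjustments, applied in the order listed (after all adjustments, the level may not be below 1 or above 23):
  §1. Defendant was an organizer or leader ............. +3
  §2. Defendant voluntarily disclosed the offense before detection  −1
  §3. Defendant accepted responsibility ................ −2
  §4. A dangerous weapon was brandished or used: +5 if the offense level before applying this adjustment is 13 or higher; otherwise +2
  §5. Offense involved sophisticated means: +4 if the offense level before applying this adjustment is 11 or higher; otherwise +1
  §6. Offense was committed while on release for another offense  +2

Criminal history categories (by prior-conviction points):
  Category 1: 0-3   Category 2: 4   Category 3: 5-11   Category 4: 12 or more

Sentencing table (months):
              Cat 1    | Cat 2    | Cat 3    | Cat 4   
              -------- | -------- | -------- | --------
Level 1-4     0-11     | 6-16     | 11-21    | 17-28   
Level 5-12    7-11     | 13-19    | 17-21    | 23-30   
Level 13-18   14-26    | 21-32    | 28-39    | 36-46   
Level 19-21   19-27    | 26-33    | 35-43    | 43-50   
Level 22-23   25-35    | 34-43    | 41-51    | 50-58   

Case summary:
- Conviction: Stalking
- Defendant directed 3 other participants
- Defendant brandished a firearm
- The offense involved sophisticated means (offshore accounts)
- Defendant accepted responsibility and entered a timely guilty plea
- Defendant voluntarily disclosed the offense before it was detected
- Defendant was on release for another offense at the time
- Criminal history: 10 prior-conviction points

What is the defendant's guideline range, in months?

Base offense level for stalking: 9.
§1 applies: 9 + 3 = 12.
§2 applies: 12 − 1 = 11.
§3 applies: 11 − 2 = 9.
§4 applies (level before this adjustment is 9 < 13, so +2): 9 + 2 = 11.
§5 applies (level before this adjustment is 11 ≥ 11, so +4): 11 + 4 = 15.
§6 applies: 15 + 2 = 17.
Final offense level: 17.
Criminal history: 10 prior points → Category 3 (5-11).
Level 17 falls in the 13-18 band.
Grid: Level 13-18 × Category 3 = 28-39 months.

28-39 months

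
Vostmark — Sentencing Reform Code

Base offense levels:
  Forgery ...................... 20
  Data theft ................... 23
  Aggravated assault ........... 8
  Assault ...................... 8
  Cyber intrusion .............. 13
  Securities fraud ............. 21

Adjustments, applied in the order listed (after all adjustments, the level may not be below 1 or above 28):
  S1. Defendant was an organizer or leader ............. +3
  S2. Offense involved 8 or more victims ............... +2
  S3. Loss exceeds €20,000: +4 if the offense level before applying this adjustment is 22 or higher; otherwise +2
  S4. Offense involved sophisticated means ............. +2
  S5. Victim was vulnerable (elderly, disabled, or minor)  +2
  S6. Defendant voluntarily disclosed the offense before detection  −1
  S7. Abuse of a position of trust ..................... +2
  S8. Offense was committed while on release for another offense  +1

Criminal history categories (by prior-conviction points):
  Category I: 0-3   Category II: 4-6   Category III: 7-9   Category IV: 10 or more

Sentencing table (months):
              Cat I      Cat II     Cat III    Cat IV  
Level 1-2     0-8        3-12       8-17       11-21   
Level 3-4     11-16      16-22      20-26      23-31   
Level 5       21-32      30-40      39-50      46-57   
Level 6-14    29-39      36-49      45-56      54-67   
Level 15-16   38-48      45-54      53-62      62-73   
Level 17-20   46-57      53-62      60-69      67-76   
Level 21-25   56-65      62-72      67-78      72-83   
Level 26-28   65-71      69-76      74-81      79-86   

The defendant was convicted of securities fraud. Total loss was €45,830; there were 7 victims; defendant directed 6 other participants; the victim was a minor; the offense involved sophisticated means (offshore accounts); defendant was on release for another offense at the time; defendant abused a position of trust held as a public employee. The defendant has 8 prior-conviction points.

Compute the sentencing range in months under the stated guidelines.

74-81 months

Base offense level for securities fraud: 21.
S1 applies: 21 + 3 = 24.
S3 applies (level before this adjustment is 24 ≥ 22, so +4): 24 + 4 = 28.
S4 applies: 28 + 2 = 30.
S5 applies: 30 + 2 = 32.
S7 applies: 32 + 2 = 34.
S8 applies: 34 + 1 = 35.
Level 35 exceeds the maximum of 28; capped at 28.
Final offense level: 28.
Criminal history: 8 prior points → Category III (7-9).
Level 28 falls in the 26-28 band.
Grid: Level 26-28 × Category III = 74-81 months.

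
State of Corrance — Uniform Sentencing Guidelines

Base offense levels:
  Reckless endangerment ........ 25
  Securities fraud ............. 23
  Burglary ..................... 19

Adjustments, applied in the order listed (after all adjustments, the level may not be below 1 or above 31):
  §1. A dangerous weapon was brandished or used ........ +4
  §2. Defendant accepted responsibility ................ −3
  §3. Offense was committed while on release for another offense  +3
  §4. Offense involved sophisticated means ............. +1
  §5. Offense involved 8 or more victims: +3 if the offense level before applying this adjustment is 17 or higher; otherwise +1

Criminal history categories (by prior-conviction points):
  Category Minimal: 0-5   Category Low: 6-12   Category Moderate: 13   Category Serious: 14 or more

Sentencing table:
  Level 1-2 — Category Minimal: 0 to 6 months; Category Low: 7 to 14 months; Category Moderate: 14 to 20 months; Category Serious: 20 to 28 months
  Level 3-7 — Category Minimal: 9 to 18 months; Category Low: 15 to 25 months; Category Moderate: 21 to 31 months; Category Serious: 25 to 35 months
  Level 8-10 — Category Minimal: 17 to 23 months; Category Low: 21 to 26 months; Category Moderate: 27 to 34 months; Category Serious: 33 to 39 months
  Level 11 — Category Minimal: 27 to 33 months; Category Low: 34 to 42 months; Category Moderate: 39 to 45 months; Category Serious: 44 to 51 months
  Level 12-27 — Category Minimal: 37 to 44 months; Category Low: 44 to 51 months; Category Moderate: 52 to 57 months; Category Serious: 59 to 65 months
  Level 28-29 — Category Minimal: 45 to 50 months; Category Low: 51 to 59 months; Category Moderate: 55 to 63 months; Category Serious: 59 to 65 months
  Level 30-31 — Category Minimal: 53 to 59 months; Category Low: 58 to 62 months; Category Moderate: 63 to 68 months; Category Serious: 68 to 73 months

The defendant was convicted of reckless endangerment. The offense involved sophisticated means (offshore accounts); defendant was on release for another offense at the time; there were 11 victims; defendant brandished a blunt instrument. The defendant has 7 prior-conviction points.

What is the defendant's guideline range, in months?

Base offense level for reckless endangerment: 25.
§1 applies: 25 + 4 = 29.
§2 does not apply.
§3 applies: 29 + 3 = 32.
§4 applies: 32 + 1 = 33.
§5 applies (level before this adjustment is 33 ≥ 17, so +3): 33 + 3 = 36.
Level 36 exceeds the maximum of 31; capped at 31.
Final offense level: 31.
Criminal history: 7 prior points → Category Low (6-12).
Level 31 falls in the 30-31 band.
Grid: Level 30-31 × Category Low = 58-62 months.

58-62 months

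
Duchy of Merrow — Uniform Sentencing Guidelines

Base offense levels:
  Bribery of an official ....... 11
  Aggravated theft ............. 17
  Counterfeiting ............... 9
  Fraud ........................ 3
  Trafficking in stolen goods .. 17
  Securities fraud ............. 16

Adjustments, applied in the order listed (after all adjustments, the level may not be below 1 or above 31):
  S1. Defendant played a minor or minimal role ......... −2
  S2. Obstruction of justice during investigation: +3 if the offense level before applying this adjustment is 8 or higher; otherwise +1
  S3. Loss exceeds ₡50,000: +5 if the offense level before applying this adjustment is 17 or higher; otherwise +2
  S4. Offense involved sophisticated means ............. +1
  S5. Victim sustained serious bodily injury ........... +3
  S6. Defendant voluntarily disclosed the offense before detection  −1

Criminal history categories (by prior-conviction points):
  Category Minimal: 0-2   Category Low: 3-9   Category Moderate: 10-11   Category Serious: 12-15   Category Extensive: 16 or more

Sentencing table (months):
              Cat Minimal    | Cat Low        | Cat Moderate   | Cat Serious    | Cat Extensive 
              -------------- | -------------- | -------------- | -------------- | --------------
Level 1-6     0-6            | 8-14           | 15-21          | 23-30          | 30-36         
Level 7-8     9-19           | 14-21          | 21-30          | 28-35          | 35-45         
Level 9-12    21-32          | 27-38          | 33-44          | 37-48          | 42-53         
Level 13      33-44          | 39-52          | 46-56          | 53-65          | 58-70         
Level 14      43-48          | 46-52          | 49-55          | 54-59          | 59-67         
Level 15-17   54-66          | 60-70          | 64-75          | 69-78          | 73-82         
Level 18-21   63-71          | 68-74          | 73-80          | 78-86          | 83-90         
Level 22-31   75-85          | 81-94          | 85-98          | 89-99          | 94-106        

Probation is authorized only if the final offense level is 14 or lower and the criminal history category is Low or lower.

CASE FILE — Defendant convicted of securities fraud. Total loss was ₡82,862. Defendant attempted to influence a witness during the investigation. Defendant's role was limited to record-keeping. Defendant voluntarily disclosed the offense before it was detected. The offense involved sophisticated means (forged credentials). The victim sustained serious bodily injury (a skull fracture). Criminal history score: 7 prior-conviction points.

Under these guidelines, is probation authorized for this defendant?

No

Base offense level for securities fraud: 16.
S1 applies: 16 − 2 = 14.
S2 applies (level before this adjustment is 14 ≥ 8, so +3): 14 + 3 = 17.
S3 applies (level before this adjustment is 17 ≥ 17, so +5): 17 + 5 = 22.
S4 applies: 22 + 1 = 23.
S5 applies: 23 + 3 = 26.
S6 applies: 26 − 1 = 25.
Final offense level: 25.
Criminal history: 7 prior points → Category Low (3-9).
Level 25 falls in the 22-31 band.
Grid: Level 22-31 × Category Low = 81-94 months.
Probation check: level 25 > 14 and category Low ≤ Low → not eligible.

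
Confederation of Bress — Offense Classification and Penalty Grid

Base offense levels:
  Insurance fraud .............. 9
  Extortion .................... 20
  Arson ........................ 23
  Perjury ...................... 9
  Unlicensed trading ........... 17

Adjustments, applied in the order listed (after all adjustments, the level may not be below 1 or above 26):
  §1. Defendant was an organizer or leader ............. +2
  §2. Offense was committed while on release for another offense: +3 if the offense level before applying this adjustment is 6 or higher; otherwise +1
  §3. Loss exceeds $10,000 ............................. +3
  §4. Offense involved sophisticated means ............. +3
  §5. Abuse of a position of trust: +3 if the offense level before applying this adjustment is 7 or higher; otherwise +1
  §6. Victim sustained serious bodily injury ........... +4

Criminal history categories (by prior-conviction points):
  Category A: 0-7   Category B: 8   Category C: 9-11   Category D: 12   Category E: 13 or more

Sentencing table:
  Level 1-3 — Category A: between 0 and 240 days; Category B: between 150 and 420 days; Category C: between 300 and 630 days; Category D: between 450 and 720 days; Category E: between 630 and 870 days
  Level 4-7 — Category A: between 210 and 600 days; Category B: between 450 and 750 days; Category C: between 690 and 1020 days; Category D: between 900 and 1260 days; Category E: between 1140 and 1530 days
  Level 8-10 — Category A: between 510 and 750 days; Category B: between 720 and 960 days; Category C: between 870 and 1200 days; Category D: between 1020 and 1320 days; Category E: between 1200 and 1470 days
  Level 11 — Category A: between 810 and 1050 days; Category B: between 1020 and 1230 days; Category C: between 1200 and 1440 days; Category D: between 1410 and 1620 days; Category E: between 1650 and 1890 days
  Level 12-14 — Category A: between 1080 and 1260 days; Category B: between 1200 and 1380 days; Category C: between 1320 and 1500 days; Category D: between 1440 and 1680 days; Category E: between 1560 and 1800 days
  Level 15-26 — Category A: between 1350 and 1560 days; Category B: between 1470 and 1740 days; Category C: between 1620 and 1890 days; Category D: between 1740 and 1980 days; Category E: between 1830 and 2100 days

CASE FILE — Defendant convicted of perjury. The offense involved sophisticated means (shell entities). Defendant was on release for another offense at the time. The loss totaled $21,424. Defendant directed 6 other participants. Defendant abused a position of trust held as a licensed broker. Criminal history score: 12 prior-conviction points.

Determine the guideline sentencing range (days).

Base offense level for perjury: 9.
§1 applies: 9 + 2 = 11.
§2 applies (level before this adjustment is 11 ≥ 6, so +3): 11 + 3 = 14.
§3 applies: 14 + 3 = 17.
§4 applies: 17 + 3 = 20.
§5 applies (level before this adjustment is 20 ≥ 7, so +3): 20 + 3 = 23.
Final offense level: 23.
Criminal history: 12 prior points → Category D (12).
Level 23 falls in the 15-26 band.
Grid: Level 15-26 × Category D = 1740-1980 days.

1740-1980 days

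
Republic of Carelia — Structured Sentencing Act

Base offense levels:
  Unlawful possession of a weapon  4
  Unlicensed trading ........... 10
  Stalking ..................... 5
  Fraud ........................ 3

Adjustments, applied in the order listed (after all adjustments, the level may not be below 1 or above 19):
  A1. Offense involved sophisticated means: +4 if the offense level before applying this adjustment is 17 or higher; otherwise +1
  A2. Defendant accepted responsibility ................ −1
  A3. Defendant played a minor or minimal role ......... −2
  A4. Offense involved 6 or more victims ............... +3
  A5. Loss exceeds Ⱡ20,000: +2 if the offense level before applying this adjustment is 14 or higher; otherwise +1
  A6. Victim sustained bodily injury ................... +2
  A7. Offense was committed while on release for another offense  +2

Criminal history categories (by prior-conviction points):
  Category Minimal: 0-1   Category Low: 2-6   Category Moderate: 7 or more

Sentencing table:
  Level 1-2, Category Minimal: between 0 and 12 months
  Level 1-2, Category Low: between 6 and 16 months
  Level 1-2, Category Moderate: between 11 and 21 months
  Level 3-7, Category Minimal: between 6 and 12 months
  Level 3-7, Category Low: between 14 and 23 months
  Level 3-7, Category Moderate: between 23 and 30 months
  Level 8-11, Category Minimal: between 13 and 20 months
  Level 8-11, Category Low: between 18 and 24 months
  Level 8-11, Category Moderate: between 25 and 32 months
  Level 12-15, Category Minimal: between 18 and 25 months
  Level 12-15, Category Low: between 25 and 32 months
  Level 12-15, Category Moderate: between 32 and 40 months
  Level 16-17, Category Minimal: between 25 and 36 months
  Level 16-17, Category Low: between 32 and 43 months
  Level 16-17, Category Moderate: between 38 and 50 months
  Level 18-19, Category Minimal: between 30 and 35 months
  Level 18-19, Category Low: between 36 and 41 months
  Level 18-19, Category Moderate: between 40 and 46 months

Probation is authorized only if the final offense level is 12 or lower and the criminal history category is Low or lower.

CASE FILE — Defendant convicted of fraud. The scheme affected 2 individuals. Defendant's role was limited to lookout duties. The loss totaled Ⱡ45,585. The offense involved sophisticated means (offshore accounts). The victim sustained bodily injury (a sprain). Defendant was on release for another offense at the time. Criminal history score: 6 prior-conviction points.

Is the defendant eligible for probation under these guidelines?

Base offense level for fraud: 3.
A1 applies (level before this adjustment is 3 < 17, so +1): 3 + 1 = 4.
A3 applies: 4 − 2 = 2.
A5 applies (level before this adjustment is 2 < 14, so +1): 2 + 1 = 3.
A6 applies: 3 + 2 = 5.
A7 applies: 5 + 2 = 7.
Final offense level: 7.
Criminal history: 6 prior points → Category Low (2-6).
Level 7 falls in the 3-7 band.
Grid: Level 3-7 × Category Low = 14-23 months.
Probation check: level 7 ≤ 12 and category Low ≤ Low → eligible.

Yes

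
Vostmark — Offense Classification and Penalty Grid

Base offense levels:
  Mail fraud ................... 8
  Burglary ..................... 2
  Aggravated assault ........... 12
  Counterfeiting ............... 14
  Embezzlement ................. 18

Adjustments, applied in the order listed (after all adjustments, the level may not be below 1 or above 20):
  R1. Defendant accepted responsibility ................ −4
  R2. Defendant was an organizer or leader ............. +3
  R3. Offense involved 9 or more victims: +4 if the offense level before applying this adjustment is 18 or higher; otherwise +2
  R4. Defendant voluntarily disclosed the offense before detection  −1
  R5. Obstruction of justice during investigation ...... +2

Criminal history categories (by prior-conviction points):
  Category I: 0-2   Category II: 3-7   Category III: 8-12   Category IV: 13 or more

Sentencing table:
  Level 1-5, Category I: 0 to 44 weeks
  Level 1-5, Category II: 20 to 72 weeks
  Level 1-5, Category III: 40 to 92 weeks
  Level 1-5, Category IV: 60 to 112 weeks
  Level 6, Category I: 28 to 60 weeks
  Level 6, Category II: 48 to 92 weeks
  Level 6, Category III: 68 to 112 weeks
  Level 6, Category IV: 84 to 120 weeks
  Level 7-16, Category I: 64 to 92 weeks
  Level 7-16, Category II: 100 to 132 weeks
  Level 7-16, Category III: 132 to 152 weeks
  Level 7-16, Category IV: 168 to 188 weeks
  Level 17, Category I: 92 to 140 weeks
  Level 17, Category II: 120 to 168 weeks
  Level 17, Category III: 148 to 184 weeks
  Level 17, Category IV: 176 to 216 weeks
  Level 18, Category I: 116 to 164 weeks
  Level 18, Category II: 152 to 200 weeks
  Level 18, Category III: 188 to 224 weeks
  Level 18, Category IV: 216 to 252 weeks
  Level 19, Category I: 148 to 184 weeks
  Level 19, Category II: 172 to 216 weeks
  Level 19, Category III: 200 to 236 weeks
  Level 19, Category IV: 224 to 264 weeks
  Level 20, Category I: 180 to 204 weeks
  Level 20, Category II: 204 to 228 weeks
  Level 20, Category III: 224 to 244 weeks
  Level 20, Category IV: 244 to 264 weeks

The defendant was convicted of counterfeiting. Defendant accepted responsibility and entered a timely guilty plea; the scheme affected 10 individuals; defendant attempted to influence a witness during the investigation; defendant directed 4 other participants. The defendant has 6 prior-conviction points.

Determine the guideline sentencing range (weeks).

Base offense level for counterfeiting: 14.
R1 applies: 14 − 4 = 10.
R2 applies: 10 + 3 = 13.
R3 applies (level before this adjustment is 13 < 18, so +2): 13 + 2 = 15.
R4 does not apply.
R5 applies: 15 + 2 = 17.
Final offense level: 17.
Criminal history: 6 prior points → Category II (3-7).
Level 17 falls in the 17 band.
Grid: Level 17 × Category II = 120-168 weeks.

120-168 weeks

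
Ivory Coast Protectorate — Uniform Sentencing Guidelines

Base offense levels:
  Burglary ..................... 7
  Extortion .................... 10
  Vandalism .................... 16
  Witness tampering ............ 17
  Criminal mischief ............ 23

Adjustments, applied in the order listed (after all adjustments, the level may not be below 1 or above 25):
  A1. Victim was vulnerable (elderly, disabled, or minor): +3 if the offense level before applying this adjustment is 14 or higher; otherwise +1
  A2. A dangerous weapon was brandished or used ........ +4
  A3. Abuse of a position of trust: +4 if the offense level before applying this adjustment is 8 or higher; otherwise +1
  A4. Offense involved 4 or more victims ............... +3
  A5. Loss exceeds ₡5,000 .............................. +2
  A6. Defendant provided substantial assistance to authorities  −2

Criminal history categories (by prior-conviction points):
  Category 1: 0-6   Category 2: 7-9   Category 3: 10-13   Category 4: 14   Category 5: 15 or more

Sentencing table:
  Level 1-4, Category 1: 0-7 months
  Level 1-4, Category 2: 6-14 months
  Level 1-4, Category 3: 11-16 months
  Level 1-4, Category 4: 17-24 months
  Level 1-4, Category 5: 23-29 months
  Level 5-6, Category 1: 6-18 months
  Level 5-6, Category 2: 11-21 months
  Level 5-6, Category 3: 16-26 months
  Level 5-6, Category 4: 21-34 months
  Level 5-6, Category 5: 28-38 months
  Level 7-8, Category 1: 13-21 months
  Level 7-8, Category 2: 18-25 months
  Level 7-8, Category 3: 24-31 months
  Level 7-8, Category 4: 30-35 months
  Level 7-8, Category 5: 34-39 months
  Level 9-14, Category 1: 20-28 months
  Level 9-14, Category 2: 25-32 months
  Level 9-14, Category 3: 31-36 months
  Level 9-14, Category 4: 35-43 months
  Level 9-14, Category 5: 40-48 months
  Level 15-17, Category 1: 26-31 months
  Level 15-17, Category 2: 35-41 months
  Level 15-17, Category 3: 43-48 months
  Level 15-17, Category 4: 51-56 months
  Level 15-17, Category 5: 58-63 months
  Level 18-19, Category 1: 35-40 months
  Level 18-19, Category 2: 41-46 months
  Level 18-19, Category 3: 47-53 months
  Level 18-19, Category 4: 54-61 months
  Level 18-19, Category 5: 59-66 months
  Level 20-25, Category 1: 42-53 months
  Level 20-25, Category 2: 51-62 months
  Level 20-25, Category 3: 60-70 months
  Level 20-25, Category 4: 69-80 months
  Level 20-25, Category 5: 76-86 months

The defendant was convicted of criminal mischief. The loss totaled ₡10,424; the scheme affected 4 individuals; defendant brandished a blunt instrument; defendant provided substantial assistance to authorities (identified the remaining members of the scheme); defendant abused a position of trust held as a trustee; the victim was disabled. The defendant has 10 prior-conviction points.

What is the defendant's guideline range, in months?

60-70 months

Base offense level for criminal mischief: 23.
A1 applies (level before this adjustment is 23 ≥ 14, so +3): 23 + 3 = 26.
A2 applies: 26 + 4 = 30.
A3 applies (level before this adjustment is 30 ≥ 8, so +4): 30 + 4 = 34.
A4 applies: 34 + 3 = 37.
A5 applies: 37 + 2 = 39.
A6 applies: 39 − 2 = 37.
Level 37 exceeds the maximum of 25; capped at 25.
Final offense level: 25.
Criminal history: 10 prior points → Category 3 (10-13).
Level 25 falls in the 20-25 band.
Grid: Level 20-25 × Category 3 = 60-70 months.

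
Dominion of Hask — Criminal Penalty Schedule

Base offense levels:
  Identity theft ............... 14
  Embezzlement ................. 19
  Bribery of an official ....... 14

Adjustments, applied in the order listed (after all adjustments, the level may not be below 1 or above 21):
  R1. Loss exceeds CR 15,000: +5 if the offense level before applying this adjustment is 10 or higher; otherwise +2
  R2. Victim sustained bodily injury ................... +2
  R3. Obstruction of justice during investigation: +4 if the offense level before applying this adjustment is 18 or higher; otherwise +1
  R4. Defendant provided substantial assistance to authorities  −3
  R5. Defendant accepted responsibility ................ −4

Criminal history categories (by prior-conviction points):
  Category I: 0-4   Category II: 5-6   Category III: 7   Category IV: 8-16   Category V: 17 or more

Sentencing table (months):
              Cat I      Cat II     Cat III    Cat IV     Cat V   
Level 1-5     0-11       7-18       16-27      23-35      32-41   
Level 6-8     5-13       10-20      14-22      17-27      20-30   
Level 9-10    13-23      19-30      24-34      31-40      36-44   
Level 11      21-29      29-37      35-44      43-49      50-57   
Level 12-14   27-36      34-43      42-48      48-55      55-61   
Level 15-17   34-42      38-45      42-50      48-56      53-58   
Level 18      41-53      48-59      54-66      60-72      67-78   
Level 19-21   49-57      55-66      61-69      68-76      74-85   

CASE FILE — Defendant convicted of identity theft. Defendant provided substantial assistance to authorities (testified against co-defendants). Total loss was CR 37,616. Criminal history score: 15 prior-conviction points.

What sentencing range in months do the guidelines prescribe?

48-56 months

Base offense level for identity theft: 14.
R1 applies (level before this adjustment is 14 ≥ 10, so +5): 14 + 5 = 19.
R2 does not apply.
R4 applies: 19 − 3 = 16.
Final offense level: 16.
Criminal history: 15 prior points → Category IV (8-16).
Level 16 falls in the 15-17 band.
Grid: Level 15-17 × Category IV = 48-56 months.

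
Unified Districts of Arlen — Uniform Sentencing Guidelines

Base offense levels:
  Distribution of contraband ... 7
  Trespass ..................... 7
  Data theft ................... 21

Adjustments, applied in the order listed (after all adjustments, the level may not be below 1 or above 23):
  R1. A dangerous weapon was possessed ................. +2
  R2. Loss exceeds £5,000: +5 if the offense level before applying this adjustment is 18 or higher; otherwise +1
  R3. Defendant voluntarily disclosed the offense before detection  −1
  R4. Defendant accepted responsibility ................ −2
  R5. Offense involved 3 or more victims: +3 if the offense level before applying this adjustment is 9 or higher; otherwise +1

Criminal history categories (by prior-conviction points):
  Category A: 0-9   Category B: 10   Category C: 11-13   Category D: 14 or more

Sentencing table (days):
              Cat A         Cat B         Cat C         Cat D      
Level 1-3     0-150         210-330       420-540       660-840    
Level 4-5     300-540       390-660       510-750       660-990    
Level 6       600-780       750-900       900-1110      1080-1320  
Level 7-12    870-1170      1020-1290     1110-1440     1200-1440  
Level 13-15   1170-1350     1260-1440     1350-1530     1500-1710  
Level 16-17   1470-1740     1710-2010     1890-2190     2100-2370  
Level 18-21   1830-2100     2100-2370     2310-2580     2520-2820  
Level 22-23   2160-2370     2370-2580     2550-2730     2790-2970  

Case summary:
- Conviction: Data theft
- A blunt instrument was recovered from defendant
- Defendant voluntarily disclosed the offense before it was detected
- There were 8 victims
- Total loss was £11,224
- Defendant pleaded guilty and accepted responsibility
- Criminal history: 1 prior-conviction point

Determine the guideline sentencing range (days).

Base offense level for data theft: 21.
R1 applies: 21 + 2 = 23.
R2 applies (level before this adjustment is 23 ≥ 18, so +5): 23 + 5 = 28.
R3 applies: 28 − 1 = 27.
R4 applies: 27 − 2 = 25.
R5 applies (level before this adjustment is 25 ≥ 9, so +3): 25 + 3 = 28.
Level 28 exceeds the maximum of 23; capped at 23.
Final offense level: 23.
Criminal history: 1 prior point → Category A (0-9).
Level 23 falls in the 22-23 band.
Grid: Level 22-23 × Category A = 2160-2370 days.

2160-2370 days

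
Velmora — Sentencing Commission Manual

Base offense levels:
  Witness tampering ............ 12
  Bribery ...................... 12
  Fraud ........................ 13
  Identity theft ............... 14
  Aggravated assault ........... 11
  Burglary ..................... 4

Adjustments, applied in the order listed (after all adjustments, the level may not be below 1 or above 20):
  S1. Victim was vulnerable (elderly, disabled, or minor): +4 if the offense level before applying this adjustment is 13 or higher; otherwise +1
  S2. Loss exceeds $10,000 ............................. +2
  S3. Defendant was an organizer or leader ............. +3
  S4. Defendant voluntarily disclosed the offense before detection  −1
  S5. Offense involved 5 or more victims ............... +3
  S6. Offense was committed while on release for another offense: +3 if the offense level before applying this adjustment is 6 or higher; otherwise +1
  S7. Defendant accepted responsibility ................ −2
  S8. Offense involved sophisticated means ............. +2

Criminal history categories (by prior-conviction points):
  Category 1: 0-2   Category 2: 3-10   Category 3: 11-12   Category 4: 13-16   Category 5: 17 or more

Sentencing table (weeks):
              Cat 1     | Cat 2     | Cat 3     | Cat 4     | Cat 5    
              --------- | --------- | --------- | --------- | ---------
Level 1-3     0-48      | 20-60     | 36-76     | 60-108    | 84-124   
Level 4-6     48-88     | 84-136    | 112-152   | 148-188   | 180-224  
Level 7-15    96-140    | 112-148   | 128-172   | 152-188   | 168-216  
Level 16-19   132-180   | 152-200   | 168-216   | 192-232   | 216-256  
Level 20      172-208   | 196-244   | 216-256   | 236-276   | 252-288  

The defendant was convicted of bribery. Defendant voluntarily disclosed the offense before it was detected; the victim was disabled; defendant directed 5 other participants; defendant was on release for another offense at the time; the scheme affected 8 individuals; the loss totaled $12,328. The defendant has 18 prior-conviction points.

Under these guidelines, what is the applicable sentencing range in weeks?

252-288 weeks

Base offense level for bribery: 12.
S1 applies (level before this adjustment is 12 < 13, so +1): 12 + 1 = 13.
S2 applies: 13 + 2 = 15.
S3 applies: 15 + 3 = 18.
S4 applies: 18 − 1 = 17.
S5 applies: 17 + 3 = 20.
S6 applies (level before this adjustment is 20 ≥ 6, so +3): 20 + 3 = 23.
Level 23 exceeds the maximum of 20; capped at 20.
Final offense level: 20.
Criminal history: 18 prior points → Category 5 (17+).
Level 20 falls in the 20 band.
Grid: Level 20 × Category 5 = 252-288 weeks.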